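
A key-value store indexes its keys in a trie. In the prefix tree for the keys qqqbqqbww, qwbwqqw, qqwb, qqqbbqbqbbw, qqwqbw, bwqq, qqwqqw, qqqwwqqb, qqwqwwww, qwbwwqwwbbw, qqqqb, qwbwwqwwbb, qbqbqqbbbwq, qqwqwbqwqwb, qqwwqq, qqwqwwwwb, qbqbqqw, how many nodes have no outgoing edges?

Leaves are exactly the stored words that no other stored word extends.
Those words: "bwqq", "qbqbqqbbbwq", "qbqbqqw", "qqqbbqbqbbw", "qqqbqqbww", "qqqqb", "qqqwwqqb", "qqwb", "qqwqbw", "qqwqqw", "qqwqwbqwqwb", "qqwqwwwwb", "qqwwqq", "qwbwqqw", "qwbwwqwwbbw"
Leaf count: 15

15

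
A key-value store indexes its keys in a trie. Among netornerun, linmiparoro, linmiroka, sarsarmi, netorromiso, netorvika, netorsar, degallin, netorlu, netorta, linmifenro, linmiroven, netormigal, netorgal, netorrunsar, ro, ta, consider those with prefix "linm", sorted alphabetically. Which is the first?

linmifenro

DFS of the "linm" subtree visits, in order: "linmifenro", "linmiparoro", "linmiroka", "linmiroven"
The 1st is linmifenro.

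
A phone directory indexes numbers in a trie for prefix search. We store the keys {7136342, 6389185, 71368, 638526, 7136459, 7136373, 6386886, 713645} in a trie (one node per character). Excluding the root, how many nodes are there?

Insert word by word; a character creates a node only if that edge doesn't already exist:
  "7136342" → 7 new (7, 1, 3, 6, 3, 4, 2)
  "6389185" → 7 new (6, 3, 8, 9, 1, 8, 5)
  "71368" → prefix "7136" already present; 1 new (8)
  "638526" → prefix "638" already present; 3 new (5, 2, 6)
  "7136459" → prefix "7136" already present; 3 new (4, 5, 9)
  "7136373" → prefix "71363" already present; 2 new (7, 3)
  "6386886" → prefix "638" already present; 4 new (6, 8, 8, 6)
  "713645" → prefix "713645" already present; 0 new (none)
Total nodes = 7 + 7 + 1 + 3 + 3 + 2 + 4 + 0 = 27

27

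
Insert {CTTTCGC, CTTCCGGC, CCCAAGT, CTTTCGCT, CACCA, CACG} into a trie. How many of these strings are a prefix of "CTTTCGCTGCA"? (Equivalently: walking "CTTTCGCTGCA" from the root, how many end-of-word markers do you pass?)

Check each prefix of "CTTTCGCTGCA" against the stored set — each match is an end-marker on the path.
Prefixes of the query that are stored words: "CTTTCGC", "CTTTCGCT"
Count: 2

2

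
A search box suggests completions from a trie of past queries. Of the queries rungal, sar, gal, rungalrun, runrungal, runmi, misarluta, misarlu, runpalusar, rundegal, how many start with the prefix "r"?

Traverse to the node for "r", then collect every word in that subtree.
Matches: "rundegal", "rungal", "rungalrun", "runmi", "runpalusar", "runrungal"
Count: 6

6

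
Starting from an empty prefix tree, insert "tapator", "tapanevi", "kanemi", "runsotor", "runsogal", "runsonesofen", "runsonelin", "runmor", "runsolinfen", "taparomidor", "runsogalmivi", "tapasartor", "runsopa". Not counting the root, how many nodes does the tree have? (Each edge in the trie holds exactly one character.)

For each word, the new-node count is its length minus the longest prefix already in the trie:
  "tapator" → 7 new (t, a, p, a, t, o, r)
  "tapanevi" → prefix "tapa" already present; 4 new (n, e, v, i)
  "kanemi" → 6 new (k, a, n, e, m, i)
  "runsotor" → 8 new (r, u, n, s, o, t, o, r)
  "runsogal" → prefix "runso" already present; 3 new (g, a, l)
  "runsonesofen" → prefix "runso" already present; 7 new (n, e, s, o, f, e, n)
  "runsonelin" → prefix "runsone" already present; 3 new (l, i, n)
  "runmor" → prefix "run" already present; 3 new (m, o, r)
  "runsolinfen" → prefix "runso" already present; 6 new (l, i, n, f, e, n)
  "taparomidor" → prefix "tapa" already present; 7 new (r, o, m, i, d, o, r)
  "runsogalmivi" → prefix "runsogal" already present; 4 new (m, i, v, i)
  "tapasartor" → prefix "tapa" already present; 6 new (s, a, r, t, o, r)
  "runsopa" → prefix "runso" already present; 2 new (p, a)
Total nodes = 7 + 4 + 6 + 8 + 3 + 7 + 3 + 3 + 6 + 7 + 4 + 6 + 2 = 66

66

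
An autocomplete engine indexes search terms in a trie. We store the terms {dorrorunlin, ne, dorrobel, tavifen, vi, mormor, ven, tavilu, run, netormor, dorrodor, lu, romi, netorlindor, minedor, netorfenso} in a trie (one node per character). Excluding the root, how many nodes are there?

Count nodes per top-level branch (shared prefixes stored once):
  'd'-branch (dorrobel, dorrodor, dorrorunlin): 17 nodes
  'l'-branch (lu): 2 nodes
  'm'-branch (minedor, mormor): 12 nodes
  'n'-branch (ne, netorfenso, netorlindor, netormor): 19 nodes
  'r'-branch (romi, run): 6 nodes
  't'-branch (tavifen, tavilu): 9 nodes
  'v'-branch (ven, vi): 4 nodes
Sum: 69

69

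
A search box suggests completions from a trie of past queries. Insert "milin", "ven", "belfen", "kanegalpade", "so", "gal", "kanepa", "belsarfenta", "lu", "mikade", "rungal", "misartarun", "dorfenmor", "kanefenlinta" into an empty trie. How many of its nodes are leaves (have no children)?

Leaves are exactly the stored words that no other stored word extends.
Those words: "belfen", "belsarfenta", "dorfenmor", "gal", "kanefenlinta", "kanegalpade", "kanepa", "lu", "mikade", "milin", "misartarun", "rungal", "so", "ven"
Leaf count: 14

14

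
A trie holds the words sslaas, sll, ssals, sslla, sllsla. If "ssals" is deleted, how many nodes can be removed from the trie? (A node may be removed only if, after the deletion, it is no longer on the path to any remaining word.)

3

After clearing the end-marker at "ssals", prune upward until reaching a node still needed by another word.
The suffix "als" (3 nodes) is used only by "ssals"; the node for "ss" still has the child "l", so pruning stops there.
Nodes removed: 3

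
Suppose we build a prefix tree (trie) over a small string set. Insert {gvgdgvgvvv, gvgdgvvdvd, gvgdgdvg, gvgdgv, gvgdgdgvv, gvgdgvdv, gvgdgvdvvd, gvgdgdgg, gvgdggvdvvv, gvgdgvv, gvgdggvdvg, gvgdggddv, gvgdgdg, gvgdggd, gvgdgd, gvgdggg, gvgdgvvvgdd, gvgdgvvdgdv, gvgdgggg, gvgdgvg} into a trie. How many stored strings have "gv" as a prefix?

20

Traverse to the node for "gv", then collect every word in that subtree.
Matches: "gvgdgd", "gvgdgdg", "gvgdgdgg", "gvgdgdgvv", "gvgdgdvg", "gvgdggd", "gvgdggddv", "gvgdggg", "gvgdgggg", "gvgdggvdvg", "gvgdggvdvvv", "gvgdgv", "gvgdgvdv", "gvgdgvdvvd", "gvgdgvg", "gvgdgvgvvv", "gvgdgvv", "gvgdgvvdgdv", "gvgdgvvdvd", "gvgdgvvvgdd"
Count: 20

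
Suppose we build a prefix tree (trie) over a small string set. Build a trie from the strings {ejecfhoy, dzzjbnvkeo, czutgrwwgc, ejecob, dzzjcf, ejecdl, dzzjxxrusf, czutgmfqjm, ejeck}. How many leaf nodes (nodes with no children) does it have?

9

A leaf is a node with no children — equivalently, the end of a word that is not a proper prefix of any other stored word.
Those words: "czutgmfqjm", "czutgrwwgc", "dzzjbnvkeo", "dzzjcf", "dzzjxxrusf", "ejecdl", "ejecfhoy", "ejeck", "ejecob"
Leaf count: 9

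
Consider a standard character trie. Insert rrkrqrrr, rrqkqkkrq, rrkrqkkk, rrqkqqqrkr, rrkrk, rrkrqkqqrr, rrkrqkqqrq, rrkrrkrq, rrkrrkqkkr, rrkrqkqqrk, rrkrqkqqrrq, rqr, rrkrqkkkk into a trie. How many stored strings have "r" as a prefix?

13

Filter for entries beginning with "r":
Matches: "rqr", "rrkrk", "rrkrqkkk", "rrkrqkkkk", "rrkrqkqqrk", "rrkrqkqqrq", "rrkrqkqqrr", "rrkrqkqqrrq", "rrkrqrrr", "rrkrrkqkkr", "rrkrrkrq", "rrqkqkkrq", "rrqkqqqrkr"
Count: 13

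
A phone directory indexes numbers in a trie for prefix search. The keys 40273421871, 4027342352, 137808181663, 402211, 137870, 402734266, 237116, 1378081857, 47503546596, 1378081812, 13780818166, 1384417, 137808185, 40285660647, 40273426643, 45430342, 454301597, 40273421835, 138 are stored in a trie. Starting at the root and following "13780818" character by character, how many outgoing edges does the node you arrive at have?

2

The children of the "13780818" node are the distinct next characters among strings starting with "13780818".
Characters that immediately follow "13780818" among the stored strings: {1, 5}.
That node has 2 child edges.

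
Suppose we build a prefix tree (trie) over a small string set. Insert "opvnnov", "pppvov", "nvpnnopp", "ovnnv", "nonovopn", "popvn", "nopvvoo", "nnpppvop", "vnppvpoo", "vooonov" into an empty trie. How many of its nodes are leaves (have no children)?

10

A leaf is a node with no children — equivalently, the end of a word that is not a proper prefix of any other stored word.
Those words: "nnpppvop", "nonovopn", "nopvvoo", "nvpnnopp", "opvnnov", "ovnnv", "popvn", "pppvov", "vnppvpoo", "vooonov"
Leaf count: 10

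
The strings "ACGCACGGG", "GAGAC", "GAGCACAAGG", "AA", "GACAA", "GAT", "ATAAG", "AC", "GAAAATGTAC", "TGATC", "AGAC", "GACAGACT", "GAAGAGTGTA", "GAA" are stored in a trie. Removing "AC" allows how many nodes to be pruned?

After clearing the end-marker at "AC", prune upward until reaching a node still needed by another word.
Every node on "AC" is still needed (e.g. by "ACGCACGGG"), so nothing is freed.
Nodes removed: 0

0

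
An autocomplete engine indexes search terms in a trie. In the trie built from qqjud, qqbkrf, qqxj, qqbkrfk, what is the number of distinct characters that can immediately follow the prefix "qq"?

The children of the "qq" node are the distinct next characters among strings starting with "qq".
Distinct next characters after "qq": b, j, x.
That node has 3 child edges.

3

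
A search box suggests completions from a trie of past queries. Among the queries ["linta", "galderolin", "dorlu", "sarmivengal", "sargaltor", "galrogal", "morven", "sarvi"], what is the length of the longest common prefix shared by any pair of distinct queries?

3

Look for the deepest trie node that still has at least two words in its subtree.
"galderolin" and "galrogal" agree on "gal" (3 characters) before diverging; nothing deeper is shared.
Longest shared-prefix length: 3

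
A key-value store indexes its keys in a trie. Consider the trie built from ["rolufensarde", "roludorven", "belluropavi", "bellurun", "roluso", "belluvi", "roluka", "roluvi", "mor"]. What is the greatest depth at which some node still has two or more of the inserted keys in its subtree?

6

Equivalently: take the maximum, over all pairs, of their longest common prefix length.
e.g. "belluropavi" and "bellurun" share the prefix "bellur" of length 6; no pair shares a longer one.
Longest shared-prefix length: 6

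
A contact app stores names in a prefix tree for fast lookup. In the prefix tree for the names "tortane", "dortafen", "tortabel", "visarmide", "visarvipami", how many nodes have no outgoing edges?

5

Leaves are exactly the stored words that no other stored word extends.
Those words: "dortafen", "tortabel", "tortane", "visarmide", "visarvipami"
Leaf count: 5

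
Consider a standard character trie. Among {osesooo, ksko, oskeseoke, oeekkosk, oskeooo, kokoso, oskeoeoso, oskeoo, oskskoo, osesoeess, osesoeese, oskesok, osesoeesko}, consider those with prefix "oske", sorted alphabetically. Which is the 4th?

oskeseoke

Words with prefix "oske", in lexicographic order: "oskeoeoso", "oskeoo", "oskeooo", "oskeseoke", "oskesok"
Position 4: oskeseoke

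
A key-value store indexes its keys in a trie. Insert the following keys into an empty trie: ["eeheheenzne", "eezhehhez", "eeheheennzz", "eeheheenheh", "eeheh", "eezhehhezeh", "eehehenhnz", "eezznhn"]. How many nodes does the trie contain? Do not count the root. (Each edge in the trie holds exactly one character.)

Trace insertions, counting only characters that open a new branch:
  "eeheheenzne" → 11 new (e, e, h, e, h, e, e, n, z, n, e)
  "eezhehhez" → prefix "ee" already present; 7 new (z, h, e, h, h, e, z)
  "eeheheennzz" → prefix "eeheheen" already present; 3 new (n, z, z)
  "eeheheenheh" → prefix "eeheheen" already present; 3 new (h, e, h)
  "eeheh" → prefix "eeheh" already present; 0 new (none)
  "eezhehhezeh" → prefix "eezhehhez" already present; 2 new (e, h)
  "eehehenhnz" → prefix "eehehe" already present; 4 new (n, h, n, z)
  "eezznhn" → prefix "eez" already present; 4 new (z, n, h, n)
Total nodes = 11 + 7 + 3 + 3 + 0 + 2 + 4 + 4 = 34

34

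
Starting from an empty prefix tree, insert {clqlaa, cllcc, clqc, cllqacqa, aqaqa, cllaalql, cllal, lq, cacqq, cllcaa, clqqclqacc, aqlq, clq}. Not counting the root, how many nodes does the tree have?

43

For each word, the new-node count is its length minus the longest prefix already in the trie:
  "clqlaa" → 6 new (c, l, q, l, a, a)
  "cllcc" → prefix "cl" already present; 3 new (l, c, c)
  "clqc" → prefix "clq" already present; 1 new (c)
  "cllqacqa" → prefix "cll" already present; 5 new (q, a, c, q, a)
  "aqaqa" → 5 new (a, q, a, q, a)
  "cllaalql" → prefix "cll" already present; 5 new (a, a, l, q, l)
  "cllal" → prefix "clla" already present; 1 new (l)
  "lq" → 2 new (l, q)
  "cacqq" → prefix "c" already present; 4 new (a, c, q, q)
  "cllcaa" → prefix "cllc" already present; 2 new (a, a)
  "clqqclqacc" → prefix "clq" already present; 7 new (q, c, l, q, a, c, c)
  "aqlq" → prefix "aq" already present; 2 new (l, q)
  "clq" → prefix "clq" already present; 0 new (none)
Total nodes = 6 + 3 + 1 + 5 + 5 + 5 + 1 + 2 + 4 + 2 + 7 + 2 + 0 = 43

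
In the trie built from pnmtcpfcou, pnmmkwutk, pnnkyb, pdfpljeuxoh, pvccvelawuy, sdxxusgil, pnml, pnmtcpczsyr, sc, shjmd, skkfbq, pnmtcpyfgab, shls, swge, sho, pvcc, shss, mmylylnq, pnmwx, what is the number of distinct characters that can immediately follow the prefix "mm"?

1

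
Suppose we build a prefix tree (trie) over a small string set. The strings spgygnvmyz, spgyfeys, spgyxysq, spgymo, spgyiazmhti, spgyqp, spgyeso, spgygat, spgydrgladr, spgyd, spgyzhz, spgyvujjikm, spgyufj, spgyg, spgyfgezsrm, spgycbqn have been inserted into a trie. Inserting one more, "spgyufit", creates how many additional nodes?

2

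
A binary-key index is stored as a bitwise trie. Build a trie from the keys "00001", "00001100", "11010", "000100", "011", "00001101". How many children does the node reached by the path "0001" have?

Walk "0001" from the root, arriving at one node.
Distinct next characters after "0001": 0.
That node has 1 child edge.

1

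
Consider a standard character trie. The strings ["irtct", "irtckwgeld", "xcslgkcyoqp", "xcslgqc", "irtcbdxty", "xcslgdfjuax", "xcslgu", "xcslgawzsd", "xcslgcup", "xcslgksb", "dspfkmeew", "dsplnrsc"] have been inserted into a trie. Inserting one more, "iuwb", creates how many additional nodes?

3

The longest prefix of "iuwb" already in the trie is "i" (length 1).
New nodes needed: |"iuwb"| − 1 = 4 − 1 = 3.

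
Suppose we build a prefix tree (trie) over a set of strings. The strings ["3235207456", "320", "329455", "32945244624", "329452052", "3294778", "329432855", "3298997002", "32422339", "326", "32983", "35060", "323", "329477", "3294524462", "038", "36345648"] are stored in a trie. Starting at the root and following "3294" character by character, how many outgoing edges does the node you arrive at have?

The children of the "3294" node are the distinct next characters among strings starting with "3294".
Characters that immediately follow "3294" among the stored strings: {3, 5, 7}.
That node has 3 child edges.

3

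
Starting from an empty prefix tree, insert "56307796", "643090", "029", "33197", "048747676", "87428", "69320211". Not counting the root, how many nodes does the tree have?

For each word, the new-node count is its length minus the longest prefix already in the trie:
  "56307796" → 8 new (5, 6, 3, 0, 7, 7, 9, 6)
  "643090" → 6 new (6, 4, 3, 0, 9, 0)
  "029" → 3 new (0, 2, 9)
  "33197" → 5 new (3, 3, 1, 9, 7)
  "048747676" → prefix "0" already present; 8 new (4, 8, 7, 4, 7, 6, 7, 6)
  "87428" → 5 new (8, 7, 4, 2, 8)
  "69320211" → prefix "6" already present; 7 new (9, 3, 2, 0, 2, 1, 1)
Total nodes = 8 + 6 + 3 + 5 + 8 + 5 + 7 = 42

42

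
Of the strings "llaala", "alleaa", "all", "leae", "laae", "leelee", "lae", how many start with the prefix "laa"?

Walk to "laa"; the words in its subtree are exactly those with that prefix.
Words under "laa": laae
Count: 1

1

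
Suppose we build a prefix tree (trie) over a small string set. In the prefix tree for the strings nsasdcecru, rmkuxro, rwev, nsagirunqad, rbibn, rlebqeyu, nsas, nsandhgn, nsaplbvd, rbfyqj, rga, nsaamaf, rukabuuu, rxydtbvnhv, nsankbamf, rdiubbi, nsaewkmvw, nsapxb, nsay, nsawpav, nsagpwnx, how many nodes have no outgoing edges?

A leaf is a node with no children — equivalently, the end of a word that is not a proper prefix of any other stored word.
Those words: "nsaamaf", "nsaewkmvw", "nsagirunqad", "nsagpwnx", "nsandhgn", "nsankbamf", "nsaplbvd", "nsapxb", "nsasdcecru", "nsawpav", "nsay", "rbfyqj", "rbibn", "rdiubbi", "rga", "rlebqeyu", "rmkuxro", "rukabuuu", "rwev", "rxydtbvnhv"
Leaf count: 20

20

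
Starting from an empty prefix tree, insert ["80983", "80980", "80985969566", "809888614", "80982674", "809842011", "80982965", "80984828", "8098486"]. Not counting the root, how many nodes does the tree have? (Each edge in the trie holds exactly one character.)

34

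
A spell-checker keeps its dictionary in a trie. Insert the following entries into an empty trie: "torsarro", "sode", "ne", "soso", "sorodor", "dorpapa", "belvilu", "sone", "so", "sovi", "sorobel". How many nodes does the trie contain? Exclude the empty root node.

Count nodes per top-level branch (shared prefixes stored once):
  'b'-branch (belvilu): 7 nodes
  'd'-branch (dorpapa): 7 nodes
  'n'-branch (ne): 2 nodes
  's'-branch (so, sode, sone, sorobel, sorodor, soso, sovi): 18 nodes
  't'-branch (torsarro): 8 nodes
Sum: 42

42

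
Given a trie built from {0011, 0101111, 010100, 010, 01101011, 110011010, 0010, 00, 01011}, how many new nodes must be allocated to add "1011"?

3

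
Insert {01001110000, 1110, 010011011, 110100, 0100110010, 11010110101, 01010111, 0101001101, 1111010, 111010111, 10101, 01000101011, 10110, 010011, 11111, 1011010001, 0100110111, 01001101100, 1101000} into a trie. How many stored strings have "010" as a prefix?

9

Walk to "010"; the words in its subtree are exactly those with that prefix.
Words under "010": 01000101011, 010011, 0100110010, 010011011, 01001101100, 0100110111, 01001110000, 0101001101, 01010111
Count: 9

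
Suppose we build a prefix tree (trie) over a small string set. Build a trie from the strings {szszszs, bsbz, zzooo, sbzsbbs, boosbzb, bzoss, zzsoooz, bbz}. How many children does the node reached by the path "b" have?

Walk "b" from the root, arriving at one node.
Distinct next characters after "b": b, o, s, z.
That node has 4 child edges.

4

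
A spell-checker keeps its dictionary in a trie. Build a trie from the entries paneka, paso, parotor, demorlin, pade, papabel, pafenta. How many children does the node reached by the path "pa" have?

6

Walk "pa" from the root, arriving at one node.
Distinct next characters after "pa": d, f, n, p, r, s.
That node has 6 child edges.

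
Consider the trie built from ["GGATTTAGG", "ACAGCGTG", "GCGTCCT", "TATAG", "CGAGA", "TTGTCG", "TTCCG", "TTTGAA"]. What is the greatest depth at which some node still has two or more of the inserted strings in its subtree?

2

The deepest shared node is where two words last agree before diverging.
"TTCCG" and "TTGTCG" agree on "TT" (2 characters) before diverging; nothing deeper is shared.
Longest shared-prefix length: 2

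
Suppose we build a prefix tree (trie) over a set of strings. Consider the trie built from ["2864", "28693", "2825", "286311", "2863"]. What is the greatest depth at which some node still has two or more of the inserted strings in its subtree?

The deepest shared node is where two words last agree before diverging.
"2863" and "286311" agree on "2863" (4 characters) before diverging; nothing deeper is shared.
Longest shared-prefix length: 4

4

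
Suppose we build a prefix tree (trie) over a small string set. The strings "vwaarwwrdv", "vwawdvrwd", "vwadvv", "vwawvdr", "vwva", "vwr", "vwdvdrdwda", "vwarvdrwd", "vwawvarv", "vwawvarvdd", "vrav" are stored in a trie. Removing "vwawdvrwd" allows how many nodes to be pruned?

5

Walk "vwawdvrwd" from the leaf back toward the root, removing each node that no remaining word uses.
The suffix "dvrwd" (5 nodes) is used only by "vwawdvrwd"; the node for "vwaw" still has the child "v", so pruning stops there.
Nodes removed: 5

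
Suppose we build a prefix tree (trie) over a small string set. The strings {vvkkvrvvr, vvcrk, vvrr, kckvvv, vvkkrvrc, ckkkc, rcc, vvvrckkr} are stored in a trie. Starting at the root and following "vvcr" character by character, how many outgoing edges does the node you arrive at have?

1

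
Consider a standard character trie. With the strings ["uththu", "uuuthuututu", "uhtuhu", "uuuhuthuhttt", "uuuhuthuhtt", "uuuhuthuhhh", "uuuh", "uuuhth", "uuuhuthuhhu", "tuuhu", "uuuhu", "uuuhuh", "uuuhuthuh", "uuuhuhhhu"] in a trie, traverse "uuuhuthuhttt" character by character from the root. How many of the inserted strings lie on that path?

5

Walk "uuuhuthuhttt" from the root; an end-of-word marker is hit whenever a stored word is a prefix of "uuuhuthuhttt".
Prefixes of the query that are stored words: "uuuh", "uuuhu", "uuuhuthuh", "uuuhuthuhtt", "uuuhuthuhttt"
Count: 5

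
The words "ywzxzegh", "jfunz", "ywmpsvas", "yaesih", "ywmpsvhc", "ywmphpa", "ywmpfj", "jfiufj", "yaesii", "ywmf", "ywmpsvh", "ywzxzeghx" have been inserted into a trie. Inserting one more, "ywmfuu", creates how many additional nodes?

Walking "ywmfuu" from the root, the first 4 characters ("ywmf") follow existing edges; "u" is the first miss.
Each of the 2 remaining characters creates one node.

2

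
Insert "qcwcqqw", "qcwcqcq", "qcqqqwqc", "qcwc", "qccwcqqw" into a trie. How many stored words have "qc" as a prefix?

Walk to "qc"; the words in its subtree are exactly those with that prefix.
Words under "qc": qccwcqqw, qcqqqwqc, qcwc, qcwcqcq, qcwcqqw
Count: 5

5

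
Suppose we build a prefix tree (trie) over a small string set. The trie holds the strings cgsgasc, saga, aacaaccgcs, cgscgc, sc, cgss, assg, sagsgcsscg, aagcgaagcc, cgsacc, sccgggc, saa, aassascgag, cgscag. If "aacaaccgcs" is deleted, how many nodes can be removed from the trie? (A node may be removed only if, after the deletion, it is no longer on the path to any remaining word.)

Walk "aacaaccgcs" from the leaf back toward the root, removing each node that no remaining word uses.
The suffix "caaccgcs" (8 nodes) is used only by "aacaaccgcs"; the node for "aa" still has the child "g", so pruning stops there.
Nodes removed: 8

8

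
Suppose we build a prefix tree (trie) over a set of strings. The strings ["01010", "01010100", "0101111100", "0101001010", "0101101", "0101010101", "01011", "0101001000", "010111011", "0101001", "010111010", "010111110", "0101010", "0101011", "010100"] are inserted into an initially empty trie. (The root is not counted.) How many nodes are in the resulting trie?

31

Count nodes per top-level branch (shared prefixes stored once):
  '0'-branch (01010, 010100, 0101001, 0101001000, 0101001010, 0101010, 01010100, 0101010101, 0101011, 01011, 0101101, 010111010, 010111011, 010111110, 0101111100): 31 nodes
Sum: 31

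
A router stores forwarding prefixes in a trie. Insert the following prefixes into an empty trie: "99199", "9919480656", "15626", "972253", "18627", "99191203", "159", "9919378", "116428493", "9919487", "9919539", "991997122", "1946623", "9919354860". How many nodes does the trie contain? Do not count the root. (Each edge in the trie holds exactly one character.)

60

Count nodes per top-level branch (shared prefixes stored once):
  '1'-branch (116428493, 15626, 159, 18627, 1946623): 24 nodes
  '9'-branch (972253, 99191203, 9919354860, 9919378, 9919480656, 9919487, 9919539, 99199, 991997122): 36 nodes
Sum: 60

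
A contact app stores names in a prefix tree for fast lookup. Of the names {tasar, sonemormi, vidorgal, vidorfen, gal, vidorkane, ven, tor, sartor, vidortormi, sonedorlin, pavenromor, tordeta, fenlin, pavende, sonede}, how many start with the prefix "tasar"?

1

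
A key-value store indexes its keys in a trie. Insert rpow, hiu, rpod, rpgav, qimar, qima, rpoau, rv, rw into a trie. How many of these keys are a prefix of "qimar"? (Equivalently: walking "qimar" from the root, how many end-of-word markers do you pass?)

Walk "qimar" from the root; an end-of-word marker is hit whenever a stored word is a prefix of "qimar".
Prefixes of the query that are stored words: "qima", "qimar"
Count: 2

2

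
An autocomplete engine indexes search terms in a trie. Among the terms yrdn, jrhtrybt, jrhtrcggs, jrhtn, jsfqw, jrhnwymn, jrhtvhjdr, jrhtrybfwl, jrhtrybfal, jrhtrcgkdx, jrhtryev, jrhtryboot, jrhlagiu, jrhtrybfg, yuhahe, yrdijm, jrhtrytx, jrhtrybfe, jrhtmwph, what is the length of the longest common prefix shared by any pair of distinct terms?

Look for the deepest trie node that still has at least two words in its subtree.
e.g. "jrhtrybfal" and "jrhtrybfe" share the prefix "jrhtrybf" of length 8; no pair shares a longer one.
Longest shared-prefix length: 8

8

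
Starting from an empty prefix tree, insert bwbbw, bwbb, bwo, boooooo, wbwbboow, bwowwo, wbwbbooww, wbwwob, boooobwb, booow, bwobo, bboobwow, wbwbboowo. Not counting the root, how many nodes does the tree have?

Trace insertions, counting only characters that open a new branch:
  "bwbbw" → 5 new (b, w, b, b, w)
  "bwbb" → prefix "bwbb" already present; 0 new (none)
  "bwo" → prefix "bw" already present; 1 new (o)
  "boooooo" → prefix "b" already present; 6 new (o, o, o, o, o, o)
  "wbwbboow" → 8 new (w, b, w, b, b, o, o, w)
  "bwowwo" → prefix "bwo" already present; 3 new (w, w, o)
  "wbwbbooww" → prefix "wbwbboow" already present; 1 new (w)
  "wbwwob" → prefix "wbw" already present; 3 new (w, o, b)
  "boooobwb" → prefix "boooo" already present; 3 new (b, w, b)
  "booow" → prefix "booo" already present; 1 new (w)
  "bwobo" → prefix "bwo" already present; 2 new (b, o)
  "bboobwow" → prefix "b" already present; 7 new (b, o, o, b, w, o, w)
  "wbwbboowo" → prefix "wbwbboow" already present; 1 new (o)
Total nodes = 5 + 0 + 1 + 6 + 8 + 3 + 1 + 3 + 3 + 1 + 2 + 7 + 1 = 41

41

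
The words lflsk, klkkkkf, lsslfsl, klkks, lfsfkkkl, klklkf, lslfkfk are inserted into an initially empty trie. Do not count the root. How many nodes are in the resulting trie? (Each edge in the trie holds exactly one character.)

Trie structure (* marks end of a word):
(root)
├─ k
│  └─ l
│     └─ k
│        ├─ k
│        │  ├─ k
│        │  │  └─ k
│        │  │     └─ f *
│        │  └─ s *
│        └─ l
│           └─ k
│              └─ f *
└─ l
   ├─ f
   │  ├─ l
   │  │  └─ s
   │  │     └─ k *
   │  └─ s
   │     └─ f
   │        └─ k
   │           └─ k
   │              └─ k
   │                 └─ l *
   └─ s
      ├─ l
      │  └─ f
      │     └─ k
      │        └─ f
      │           └─ k *
      └─ s
         └─ l
            └─ f
               └─ s
                  └─ l *
Counting every labelled node above: 33.

33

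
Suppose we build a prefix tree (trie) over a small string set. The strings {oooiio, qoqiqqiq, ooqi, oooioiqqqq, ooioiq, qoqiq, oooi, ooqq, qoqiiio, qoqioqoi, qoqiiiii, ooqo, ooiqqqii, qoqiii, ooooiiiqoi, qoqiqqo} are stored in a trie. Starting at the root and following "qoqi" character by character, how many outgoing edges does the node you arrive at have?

3

Follow the path "qoqi" to its node, then look at its outgoing edges.
Characters that immediately follow "qoqi" among the stored strings: {i, o, q}.
That node has 3 child edges.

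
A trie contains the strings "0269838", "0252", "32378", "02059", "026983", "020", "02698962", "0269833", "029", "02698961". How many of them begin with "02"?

Filter for entries beginning with "02":
Matches: "020", "02059", "0252", "026983", "0269833", "0269838", "02698961", "02698962", "029"
Count: 9

9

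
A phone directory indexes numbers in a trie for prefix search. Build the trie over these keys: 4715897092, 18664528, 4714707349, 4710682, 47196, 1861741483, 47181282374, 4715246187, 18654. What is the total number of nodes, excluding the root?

54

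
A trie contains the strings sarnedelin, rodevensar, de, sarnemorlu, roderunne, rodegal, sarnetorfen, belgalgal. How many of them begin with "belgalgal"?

Walk to "belgalgal"; the words in its subtree are exactly those with that prefix.
Matches: "belgalgal"
Count: 1

1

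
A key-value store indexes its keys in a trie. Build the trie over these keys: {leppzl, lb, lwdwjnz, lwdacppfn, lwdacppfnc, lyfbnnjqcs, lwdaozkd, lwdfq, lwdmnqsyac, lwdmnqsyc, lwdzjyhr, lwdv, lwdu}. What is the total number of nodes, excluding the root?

Trace insertions, counting only characters that open a new branch:
  "leppzl" → 6 new (l, e, p, p, z, l)
  "lb" → prefix "l" already present; 1 new (b)
  "lwdwjnz" → prefix "l" already present; 6 new (w, d, w, j, n, z)
  "lwdacppfn" → prefix "lwd" already present; 6 new (a, c, p, p, f, n)
  "lwdacppfnc" → prefix "lwdacppfn" already present; 1 new (c)
  "lyfbnnjqcs" → prefix "l" already present; 9 new (y, f, b, n, n, j, q, c, s)
  "lwdaozkd" → prefix "lwda" already present; 4 new (o, z, k, d)
  "lwdfq" → prefix "lwd" already present; 2 new (f, q)
  "lwdmnqsyac" → prefix "lwd" already present; 7 new (m, n, q, s, y, a, c)
  "lwdmnqsyc" → prefix "lwdmnqsy" already present; 1 new (c)
  "lwdzjyhr" → prefix "lwd" already present; 5 new (z, j, y, h, r)
  "lwdv" → prefix "lwd" already present; 1 new (v)
  "lwdu" → prefix "lwd" already present; 1 new (u)
Total nodes = 6 + 1 + 6 + 6 + 1 + 9 + 4 + 2 + 7 + 1 + 5 + 1 + 1 = 50

50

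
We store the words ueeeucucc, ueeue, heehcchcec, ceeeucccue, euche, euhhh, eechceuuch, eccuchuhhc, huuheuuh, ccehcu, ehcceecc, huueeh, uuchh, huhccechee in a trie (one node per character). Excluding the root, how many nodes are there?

Count nodes per top-level branch (shared prefixes stored once):
  'c'-branch (ccehcu, ceeeucccue): 15 nodes
  'e'-branch (eccuchuhhc, eechceuuch, ehcceecc, euche, euhhh): 33 nodes
  'h'-branch (heehcchcec, huhccechee, huueeh, huuheuuh): 28 nodes
  'u'-branch (ueeeucucc, ueeue, uuchh): 15 nodes
Sum: 91

91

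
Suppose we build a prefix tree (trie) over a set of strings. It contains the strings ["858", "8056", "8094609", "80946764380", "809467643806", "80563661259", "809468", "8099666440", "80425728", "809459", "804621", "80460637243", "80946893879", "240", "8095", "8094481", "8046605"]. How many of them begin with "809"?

9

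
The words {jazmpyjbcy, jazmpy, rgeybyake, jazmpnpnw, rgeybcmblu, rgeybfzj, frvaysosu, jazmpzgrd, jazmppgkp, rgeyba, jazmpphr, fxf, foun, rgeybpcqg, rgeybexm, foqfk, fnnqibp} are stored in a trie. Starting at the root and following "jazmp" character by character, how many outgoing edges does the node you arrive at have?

4

Walk "jazmp" from the root, arriving at one node.
Characters that immediately follow "jazmp" among the stored strings: {n, p, y, z}.
That node has 4 child edges.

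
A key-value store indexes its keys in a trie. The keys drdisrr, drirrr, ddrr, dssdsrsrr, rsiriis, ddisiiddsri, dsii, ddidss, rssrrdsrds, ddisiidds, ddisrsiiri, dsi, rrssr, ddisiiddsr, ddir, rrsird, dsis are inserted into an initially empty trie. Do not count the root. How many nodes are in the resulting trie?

66

Insert word by word; a character creates a node only if that edge doesn't already exist:
  "drdisrr" → 7 new (d, r, d, i, s, r, r)
  "drirrr" → prefix "dr" already present; 4 new (i, r, r, r)
  "ddrr" → prefix "d" already present; 3 new (d, r, r)
  "dssdsrsrr" → prefix "d" already present; 8 new (s, s, d, s, r, s, r, r)
  "rsiriis" → 7 new (r, s, i, r, i, i, s)
  "ddisiiddsri" → prefix "dd" already present; 9 new (i, s, i, i, d, d, s, r, i)
  "dsii" → prefix "ds" already present; 2 new (i, i)
  "ddidss" → prefix "ddi" already present; 3 new (d, s, s)
  "rssrrdsrds" → prefix "rs" already present; 8 new (s, r, r, d, s, r, d, s)
  "ddisiidds" → prefix "ddisiidds" already present; 0 new (none)
  "ddisrsiiri" → prefix "ddis" already present; 6 new (r, s, i, i, r, i)
  "dsi" → prefix "dsi" already present; 0 new (none)
  "rrssr" → prefix "r" already present; 4 new (r, s, s, r)
  "ddisiiddsr" → prefix "ddisiiddsr" already present; 0 new (none)
  "ddir" → prefix "ddi" already present; 1 new (r)
  "rrsird" → prefix "rrs" already present; 3 new (i, r, d)
  "dsis" → prefix "dsi" already present; 1 new (s)
Total nodes = 7 + 4 + 3 + 8 + 7 + 9 + 2 + 3 + 8 + 0 + 6 + 0 + 4 + 0 + 1 + 3 + 1 = 66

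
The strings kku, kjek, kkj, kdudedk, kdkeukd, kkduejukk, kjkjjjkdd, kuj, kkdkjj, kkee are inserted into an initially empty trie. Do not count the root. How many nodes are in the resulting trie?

39

Trie structure (* marks end of a word):
(root)
└─ k
   ├─ d
   │  ├─ k
   │  │  └─ e
   │  │     └─ u
   │  │        └─ k
   │  │           └─ d *
   │  └─ u
   │     └─ d
   │        └─ e
   │           └─ d
   │              └─ k *
   ├─ j
   │  ├─ e
   │  │  └─ k *
   │  └─ k
   │     └─ j
   │        └─ j
   │           └─ j
   │              └─ k
   │                 └─ d
   │                    └─ d *
   ├─ k
   │  ├─ d
   │  │  ├─ k
   │  │  │  └─ j
   │  │  │     └─ j *
   │  │  └─ u
   │  │     └─ e
   │  │        └─ j
   │  │           └─ u
   │  │              └─ k
   │  │                 └─ k *
   │  ├─ e
   │  │  └─ e *
   │  ├─ j *
   │  └─ u *
   └─ u
      └─ j *
Counting every labelled node above: 39.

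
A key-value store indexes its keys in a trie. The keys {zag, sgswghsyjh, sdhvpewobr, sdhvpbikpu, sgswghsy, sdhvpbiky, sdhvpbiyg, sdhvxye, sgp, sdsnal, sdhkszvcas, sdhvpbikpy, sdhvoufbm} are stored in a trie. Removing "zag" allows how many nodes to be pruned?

3

Walk "zag" from the leaf back toward the root, removing each node that no remaining word uses.
No other word shares any prefix with "zag", so all 3 of its nodes go.
Nodes removed: 3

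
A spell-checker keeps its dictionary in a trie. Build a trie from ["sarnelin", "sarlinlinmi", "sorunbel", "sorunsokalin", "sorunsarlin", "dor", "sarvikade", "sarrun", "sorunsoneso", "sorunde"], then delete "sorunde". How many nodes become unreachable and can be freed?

2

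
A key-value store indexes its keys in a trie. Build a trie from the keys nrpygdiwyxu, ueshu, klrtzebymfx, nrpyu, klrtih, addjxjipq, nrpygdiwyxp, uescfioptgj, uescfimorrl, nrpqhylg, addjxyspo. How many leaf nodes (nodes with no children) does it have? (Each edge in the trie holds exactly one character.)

11

A leaf is a node with no children — equivalently, the end of a word that is not a proper prefix of any other stored word.
Those words: "addjxjipq", "addjxyspo", "klrtih", "klrtzebymfx", "nrpqhylg", "nrpygdiwyxp", "nrpygdiwyxu", "nrpyu", "uescfimorrl", "uescfioptgj", "ueshu"
Leaf count: 11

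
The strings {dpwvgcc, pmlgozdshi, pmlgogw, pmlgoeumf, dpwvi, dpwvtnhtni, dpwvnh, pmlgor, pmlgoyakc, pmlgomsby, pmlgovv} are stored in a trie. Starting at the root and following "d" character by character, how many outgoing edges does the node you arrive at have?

The children of the "d" node are the distinct next characters among strings starting with "d".
Distinct next characters after "d": p.
That node has 1 child edge.

1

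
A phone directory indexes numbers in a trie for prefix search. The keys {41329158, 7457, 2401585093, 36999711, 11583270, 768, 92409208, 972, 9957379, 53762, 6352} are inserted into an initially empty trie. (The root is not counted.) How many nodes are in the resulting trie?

65

Insert word by word; a character creates a node only if that edge doesn't already exist:
  "41329158" → 8 new (4, 1, 3, 2, 9, 1, 5, 8)
  "7457" → 4 new (7, 4, 5, 7)
  "2401585093" → 10 new (2, 4, 0, 1, 5, 8, 5, 0, 9, 3)
  "36999711" → 8 new (3, 6, 9, 9, 9, 7, 1, 1)
  "11583270" → 8 new (1, 1, 5, 8, 3, 2, 7, 0)
  "768" → prefix "7" already present; 2 new (6, 8)
  "92409208" → 8 new (9, 2, 4, 0, 9, 2, 0, 8)
  "972" → prefix "9" already present; 2 new (7, 2)
  "9957379" → prefix "9" already present; 6 new (9, 5, 7, 3, 7, 9)
  "53762" → 5 new (5, 3, 7, 6, 2)
  "6352" → 4 new (6, 3, 5, 2)
Total nodes = 8 + 4 + 10 + 8 + 8 + 2 + 8 + 2 + 6 + 5 + 4 = 65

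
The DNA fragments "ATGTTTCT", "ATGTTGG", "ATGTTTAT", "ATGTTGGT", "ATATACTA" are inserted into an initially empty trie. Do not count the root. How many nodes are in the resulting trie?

Trace insertions, counting only characters that open a new branch:
  "ATGTTTCT" → 8 new (A, T, G, T, T, T, C, T)
  "ATGTTGG" → prefix "ATGTT" already present; 2 new (G, G)
  "ATGTTTAT" → prefix "ATGTTT" already present; 2 new (A, T)
  "ATGTTGGT" → prefix "ATGTTGG" already present; 1 new (T)
  "ATATACTA" → prefix "AT" already present; 6 new (A, T, A, C, T, A)
Total nodes = 8 + 2 + 2 + 1 + 6 = 19

19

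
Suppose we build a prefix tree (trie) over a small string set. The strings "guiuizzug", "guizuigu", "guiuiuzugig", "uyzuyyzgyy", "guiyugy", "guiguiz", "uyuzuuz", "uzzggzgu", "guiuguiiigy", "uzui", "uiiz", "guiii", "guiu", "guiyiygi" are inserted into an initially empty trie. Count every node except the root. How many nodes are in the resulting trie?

68

Count nodes per top-level branch (shared prefixes stored once):
  'g'-branch (guiguiz, guiii, guiu, guiuguiiigy, guiuiuzugig, guiuizzug, guiyiygi, guiyugy, guizuigu): 41 nodes
  'u'-branch (uiiz, uyuzuuz, uyzuyyzgyy, uzui, uzzggzgu): 27 nodes
Sum: 68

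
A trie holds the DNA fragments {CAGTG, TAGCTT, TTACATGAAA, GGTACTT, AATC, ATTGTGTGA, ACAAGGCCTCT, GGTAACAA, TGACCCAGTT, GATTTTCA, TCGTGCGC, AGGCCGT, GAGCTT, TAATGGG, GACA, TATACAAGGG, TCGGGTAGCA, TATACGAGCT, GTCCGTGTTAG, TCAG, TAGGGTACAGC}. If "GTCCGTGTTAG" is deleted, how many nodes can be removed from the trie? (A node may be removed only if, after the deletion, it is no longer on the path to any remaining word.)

10

After clearing the end-marker at "GTCCGTGTTAG", prune upward until reaching a node still needed by another word.
The suffix "TCCGTGTTAG" (10 nodes) is used only by "GTCCGTGTTAG"; the node for "G" still has the child "G", so pruning stops there.
Nodes removed: 10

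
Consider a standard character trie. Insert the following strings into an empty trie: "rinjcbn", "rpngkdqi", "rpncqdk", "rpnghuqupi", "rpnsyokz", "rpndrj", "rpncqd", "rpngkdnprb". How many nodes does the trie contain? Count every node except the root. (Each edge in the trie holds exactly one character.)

Count nodes per top-level branch (shared prefixes stored once):
  'r'-branch (rinjcbn, rpncqd, rpncqdk, rpndrj, rpnghuqupi, rpngkdnprb, rpngkdqi, rpnsyokz): 36 nodes
Sum: 36

36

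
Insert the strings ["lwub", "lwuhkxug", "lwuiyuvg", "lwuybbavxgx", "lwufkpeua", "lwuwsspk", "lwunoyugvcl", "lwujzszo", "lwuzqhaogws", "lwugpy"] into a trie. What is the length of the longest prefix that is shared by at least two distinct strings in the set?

3

Look for the deepest trie node that still has at least two words in its subtree.
e.g. "lwub" and "lwufkpeua" share the prefix "lwu" of length 3; no pair shares a longer one.
Longest shared-prefix length: 3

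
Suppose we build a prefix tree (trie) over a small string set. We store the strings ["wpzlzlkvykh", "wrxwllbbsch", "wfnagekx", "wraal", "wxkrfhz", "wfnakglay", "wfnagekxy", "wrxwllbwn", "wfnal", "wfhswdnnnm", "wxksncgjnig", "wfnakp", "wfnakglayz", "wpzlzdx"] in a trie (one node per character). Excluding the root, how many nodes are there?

66

Count nodes per top-level branch (shared prefixes stored once):
  'w'-branch (wfhswdnnnm, wfnagekx, wfnagekxy, wfnakglay, wfnakglayz, wfnakp, wfnal, wpzlzdx, wpzlzlkvykh, wraal, wrxwllbbsch, wrxwllbwn, wxkrfhz, wxksncgjnig): 66 nodes
Sum: 66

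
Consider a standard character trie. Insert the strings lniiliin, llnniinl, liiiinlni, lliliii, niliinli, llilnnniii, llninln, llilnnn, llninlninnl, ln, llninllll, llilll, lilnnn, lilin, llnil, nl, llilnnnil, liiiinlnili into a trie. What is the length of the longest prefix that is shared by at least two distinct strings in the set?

9

Equivalently: take the maximum, over all pairs, of their longest common prefix length.
e.g. "liiiinlni" and "liiiinlnili" share the prefix "liiiinlni" of length 9; no pair shares a longer one.
Longest shared-prefix length: 9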